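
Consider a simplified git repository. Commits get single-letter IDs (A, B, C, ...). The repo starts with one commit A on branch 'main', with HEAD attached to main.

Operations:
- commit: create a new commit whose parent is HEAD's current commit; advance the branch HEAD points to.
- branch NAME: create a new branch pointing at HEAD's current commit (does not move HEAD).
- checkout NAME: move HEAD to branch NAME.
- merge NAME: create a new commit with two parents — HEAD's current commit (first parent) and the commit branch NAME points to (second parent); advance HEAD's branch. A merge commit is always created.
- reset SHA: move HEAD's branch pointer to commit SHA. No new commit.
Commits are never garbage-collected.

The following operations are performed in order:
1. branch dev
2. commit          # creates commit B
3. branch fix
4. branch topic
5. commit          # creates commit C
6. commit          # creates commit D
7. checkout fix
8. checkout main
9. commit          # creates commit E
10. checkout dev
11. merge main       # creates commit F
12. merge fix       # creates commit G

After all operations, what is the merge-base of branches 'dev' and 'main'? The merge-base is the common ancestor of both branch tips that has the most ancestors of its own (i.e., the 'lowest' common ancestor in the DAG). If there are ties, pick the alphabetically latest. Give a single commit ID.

Answer: E

Derivation:
After op 1 (branch): HEAD=main@A [dev=A main=A]
After op 2 (commit): HEAD=main@B [dev=A main=B]
After op 3 (branch): HEAD=main@B [dev=A fix=B main=B]
After op 4 (branch): HEAD=main@B [dev=A fix=B main=B topic=B]
After op 5 (commit): HEAD=main@C [dev=A fix=B main=C topic=B]
After op 6 (commit): HEAD=main@D [dev=A fix=B main=D topic=B]
After op 7 (checkout): HEAD=fix@B [dev=A fix=B main=D topic=B]
After op 8 (checkout): HEAD=main@D [dev=A fix=B main=D topic=B]
After op 9 (commit): HEAD=main@E [dev=A fix=B main=E topic=B]
After op 10 (checkout): HEAD=dev@A [dev=A fix=B main=E topic=B]
After op 11 (merge): HEAD=dev@F [dev=F fix=B main=E topic=B]
After op 12 (merge): HEAD=dev@G [dev=G fix=B main=E topic=B]
ancestors(dev=G): ['A', 'B', 'C', 'D', 'E', 'F', 'G']
ancestors(main=E): ['A', 'B', 'C', 'D', 'E']
common: ['A', 'B', 'C', 'D', 'E']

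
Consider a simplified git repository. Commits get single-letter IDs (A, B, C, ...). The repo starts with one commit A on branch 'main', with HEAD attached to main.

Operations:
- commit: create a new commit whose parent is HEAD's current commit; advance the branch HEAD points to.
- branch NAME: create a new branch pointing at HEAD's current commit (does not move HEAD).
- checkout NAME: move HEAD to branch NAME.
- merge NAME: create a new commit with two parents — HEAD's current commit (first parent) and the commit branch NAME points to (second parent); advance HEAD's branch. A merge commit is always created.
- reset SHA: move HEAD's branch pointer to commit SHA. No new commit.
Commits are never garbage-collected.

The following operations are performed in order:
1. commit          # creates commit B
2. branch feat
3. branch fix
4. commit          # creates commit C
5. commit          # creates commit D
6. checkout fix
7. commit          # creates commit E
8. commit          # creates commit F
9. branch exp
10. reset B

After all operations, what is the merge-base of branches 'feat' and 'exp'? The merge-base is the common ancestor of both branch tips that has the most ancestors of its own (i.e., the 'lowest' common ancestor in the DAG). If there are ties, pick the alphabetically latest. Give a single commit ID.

Answer: B

Derivation:
After op 1 (commit): HEAD=main@B [main=B]
After op 2 (branch): HEAD=main@B [feat=B main=B]
After op 3 (branch): HEAD=main@B [feat=B fix=B main=B]
After op 4 (commit): HEAD=main@C [feat=B fix=B main=C]
After op 5 (commit): HEAD=main@D [feat=B fix=B main=D]
After op 6 (checkout): HEAD=fix@B [feat=B fix=B main=D]
After op 7 (commit): HEAD=fix@E [feat=B fix=E main=D]
After op 8 (commit): HEAD=fix@F [feat=B fix=F main=D]
After op 9 (branch): HEAD=fix@F [exp=F feat=B fix=F main=D]
After op 10 (reset): HEAD=fix@B [exp=F feat=B fix=B main=D]
ancestors(feat=B): ['A', 'B']
ancestors(exp=F): ['A', 'B', 'E', 'F']
common: ['A', 'B']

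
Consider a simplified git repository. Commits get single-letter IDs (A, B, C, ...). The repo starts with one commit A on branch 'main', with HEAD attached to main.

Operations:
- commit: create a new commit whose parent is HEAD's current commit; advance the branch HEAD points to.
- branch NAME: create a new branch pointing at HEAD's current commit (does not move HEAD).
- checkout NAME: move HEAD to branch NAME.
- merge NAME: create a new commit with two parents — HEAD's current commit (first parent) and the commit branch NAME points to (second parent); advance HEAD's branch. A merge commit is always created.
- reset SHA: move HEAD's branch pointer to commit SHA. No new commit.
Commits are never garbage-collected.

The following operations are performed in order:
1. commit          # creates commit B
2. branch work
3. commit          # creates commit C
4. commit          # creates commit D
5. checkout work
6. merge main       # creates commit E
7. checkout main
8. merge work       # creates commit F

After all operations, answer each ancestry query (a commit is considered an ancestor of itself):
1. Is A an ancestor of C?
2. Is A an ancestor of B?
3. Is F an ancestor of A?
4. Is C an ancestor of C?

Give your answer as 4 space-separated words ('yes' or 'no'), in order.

Answer: yes yes no yes

Derivation:
After op 1 (commit): HEAD=main@B [main=B]
After op 2 (branch): HEAD=main@B [main=B work=B]
After op 3 (commit): HEAD=main@C [main=C work=B]
After op 4 (commit): HEAD=main@D [main=D work=B]
After op 5 (checkout): HEAD=work@B [main=D work=B]
After op 6 (merge): HEAD=work@E [main=D work=E]
After op 7 (checkout): HEAD=main@D [main=D work=E]
After op 8 (merge): HEAD=main@F [main=F work=E]
ancestors(C) = {A,B,C}; A in? yes
ancestors(B) = {A,B}; A in? yes
ancestors(A) = {A}; F in? no
ancestors(C) = {A,B,C}; C in? yes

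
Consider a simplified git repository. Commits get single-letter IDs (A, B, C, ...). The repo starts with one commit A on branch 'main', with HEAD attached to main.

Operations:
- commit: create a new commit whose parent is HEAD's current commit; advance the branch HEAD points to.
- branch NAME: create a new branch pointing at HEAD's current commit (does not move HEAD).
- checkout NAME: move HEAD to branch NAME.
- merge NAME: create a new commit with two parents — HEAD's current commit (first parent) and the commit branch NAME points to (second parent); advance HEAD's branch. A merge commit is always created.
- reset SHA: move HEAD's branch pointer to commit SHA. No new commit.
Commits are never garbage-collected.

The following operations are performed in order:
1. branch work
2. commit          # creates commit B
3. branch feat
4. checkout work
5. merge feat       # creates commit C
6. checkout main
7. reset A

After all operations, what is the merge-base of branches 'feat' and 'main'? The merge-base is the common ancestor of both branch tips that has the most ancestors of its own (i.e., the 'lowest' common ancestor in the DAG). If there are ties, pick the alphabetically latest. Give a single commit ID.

After op 1 (branch): HEAD=main@A [main=A work=A]
After op 2 (commit): HEAD=main@B [main=B work=A]
After op 3 (branch): HEAD=main@B [feat=B main=B work=A]
After op 4 (checkout): HEAD=work@A [feat=B main=B work=A]
After op 5 (merge): HEAD=work@C [feat=B main=B work=C]
After op 6 (checkout): HEAD=main@B [feat=B main=B work=C]
After op 7 (reset): HEAD=main@A [feat=B main=A work=C]
ancestors(feat=B): ['A', 'B']
ancestors(main=A): ['A']
common: ['A']

Answer: A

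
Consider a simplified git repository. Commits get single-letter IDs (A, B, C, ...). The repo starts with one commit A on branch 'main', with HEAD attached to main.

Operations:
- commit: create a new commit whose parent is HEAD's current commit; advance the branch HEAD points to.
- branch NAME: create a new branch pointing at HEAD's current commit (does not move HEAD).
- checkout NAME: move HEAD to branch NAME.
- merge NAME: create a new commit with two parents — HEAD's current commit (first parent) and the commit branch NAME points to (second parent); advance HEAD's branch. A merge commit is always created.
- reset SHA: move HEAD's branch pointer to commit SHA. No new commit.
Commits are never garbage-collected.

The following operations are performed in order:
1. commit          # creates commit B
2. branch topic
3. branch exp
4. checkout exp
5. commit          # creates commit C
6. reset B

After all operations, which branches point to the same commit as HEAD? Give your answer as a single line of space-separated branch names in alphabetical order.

After op 1 (commit): HEAD=main@B [main=B]
After op 2 (branch): HEAD=main@B [main=B topic=B]
After op 3 (branch): HEAD=main@B [exp=B main=B topic=B]
After op 4 (checkout): HEAD=exp@B [exp=B main=B topic=B]
After op 5 (commit): HEAD=exp@C [exp=C main=B topic=B]
After op 6 (reset): HEAD=exp@B [exp=B main=B topic=B]

Answer: exp main topic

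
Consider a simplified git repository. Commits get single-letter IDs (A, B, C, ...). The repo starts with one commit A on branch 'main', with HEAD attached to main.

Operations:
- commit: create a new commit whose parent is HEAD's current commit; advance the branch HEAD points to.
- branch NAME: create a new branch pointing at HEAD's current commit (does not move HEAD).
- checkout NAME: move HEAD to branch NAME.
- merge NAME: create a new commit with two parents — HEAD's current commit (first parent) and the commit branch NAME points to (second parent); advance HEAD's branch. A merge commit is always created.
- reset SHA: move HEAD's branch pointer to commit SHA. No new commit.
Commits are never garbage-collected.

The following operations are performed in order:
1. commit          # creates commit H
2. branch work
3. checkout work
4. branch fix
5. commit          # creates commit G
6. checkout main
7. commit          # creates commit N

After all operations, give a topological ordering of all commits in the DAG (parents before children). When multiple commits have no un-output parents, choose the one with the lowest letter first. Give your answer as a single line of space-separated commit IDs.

After op 1 (commit): HEAD=main@H [main=H]
After op 2 (branch): HEAD=main@H [main=H work=H]
After op 3 (checkout): HEAD=work@H [main=H work=H]
After op 4 (branch): HEAD=work@H [fix=H main=H work=H]
After op 5 (commit): HEAD=work@G [fix=H main=H work=G]
After op 6 (checkout): HEAD=main@H [fix=H main=H work=G]
After op 7 (commit): HEAD=main@N [fix=H main=N work=G]
commit A: parents=[]
commit G: parents=['H']
commit H: parents=['A']
commit N: parents=['H']

Answer: A H G N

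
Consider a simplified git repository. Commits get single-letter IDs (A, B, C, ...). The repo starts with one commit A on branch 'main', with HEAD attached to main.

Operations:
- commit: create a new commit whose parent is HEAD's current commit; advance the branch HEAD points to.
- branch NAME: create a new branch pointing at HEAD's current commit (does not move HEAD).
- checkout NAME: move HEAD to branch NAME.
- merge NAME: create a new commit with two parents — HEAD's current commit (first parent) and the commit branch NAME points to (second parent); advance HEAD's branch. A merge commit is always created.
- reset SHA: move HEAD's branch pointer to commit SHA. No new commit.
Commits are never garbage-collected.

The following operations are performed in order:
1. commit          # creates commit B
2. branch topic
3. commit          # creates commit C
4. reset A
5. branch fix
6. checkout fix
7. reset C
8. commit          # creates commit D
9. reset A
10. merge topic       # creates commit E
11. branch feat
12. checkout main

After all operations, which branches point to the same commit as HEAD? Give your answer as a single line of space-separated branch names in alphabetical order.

Answer: main

Derivation:
After op 1 (commit): HEAD=main@B [main=B]
After op 2 (branch): HEAD=main@B [main=B topic=B]
After op 3 (commit): HEAD=main@C [main=C topic=B]
After op 4 (reset): HEAD=main@A [main=A topic=B]
After op 5 (branch): HEAD=main@A [fix=A main=A topic=B]
After op 6 (checkout): HEAD=fix@A [fix=A main=A topic=B]
After op 7 (reset): HEAD=fix@C [fix=C main=A topic=B]
After op 8 (commit): HEAD=fix@D [fix=D main=A topic=B]
After op 9 (reset): HEAD=fix@A [fix=A main=A topic=B]
After op 10 (merge): HEAD=fix@E [fix=E main=A topic=B]
After op 11 (branch): HEAD=fix@E [feat=E fix=E main=A topic=B]
After op 12 (checkout): HEAD=main@A [feat=E fix=E main=A topic=B]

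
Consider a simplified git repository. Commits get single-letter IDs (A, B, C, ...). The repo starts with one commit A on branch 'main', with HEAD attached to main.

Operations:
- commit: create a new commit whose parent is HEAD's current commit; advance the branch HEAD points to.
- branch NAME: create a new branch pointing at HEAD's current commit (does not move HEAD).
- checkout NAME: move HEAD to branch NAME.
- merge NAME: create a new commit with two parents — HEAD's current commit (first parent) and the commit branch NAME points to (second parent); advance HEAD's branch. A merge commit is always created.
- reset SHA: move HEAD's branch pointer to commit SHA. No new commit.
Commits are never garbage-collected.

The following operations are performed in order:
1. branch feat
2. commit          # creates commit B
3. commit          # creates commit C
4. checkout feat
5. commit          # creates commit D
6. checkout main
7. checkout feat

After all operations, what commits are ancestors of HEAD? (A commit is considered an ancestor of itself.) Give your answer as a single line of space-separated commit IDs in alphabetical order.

After op 1 (branch): HEAD=main@A [feat=A main=A]
After op 2 (commit): HEAD=main@B [feat=A main=B]
After op 3 (commit): HEAD=main@C [feat=A main=C]
After op 4 (checkout): HEAD=feat@A [feat=A main=C]
After op 5 (commit): HEAD=feat@D [feat=D main=C]
After op 6 (checkout): HEAD=main@C [feat=D main=C]
After op 7 (checkout): HEAD=feat@D [feat=D main=C]

Answer: A D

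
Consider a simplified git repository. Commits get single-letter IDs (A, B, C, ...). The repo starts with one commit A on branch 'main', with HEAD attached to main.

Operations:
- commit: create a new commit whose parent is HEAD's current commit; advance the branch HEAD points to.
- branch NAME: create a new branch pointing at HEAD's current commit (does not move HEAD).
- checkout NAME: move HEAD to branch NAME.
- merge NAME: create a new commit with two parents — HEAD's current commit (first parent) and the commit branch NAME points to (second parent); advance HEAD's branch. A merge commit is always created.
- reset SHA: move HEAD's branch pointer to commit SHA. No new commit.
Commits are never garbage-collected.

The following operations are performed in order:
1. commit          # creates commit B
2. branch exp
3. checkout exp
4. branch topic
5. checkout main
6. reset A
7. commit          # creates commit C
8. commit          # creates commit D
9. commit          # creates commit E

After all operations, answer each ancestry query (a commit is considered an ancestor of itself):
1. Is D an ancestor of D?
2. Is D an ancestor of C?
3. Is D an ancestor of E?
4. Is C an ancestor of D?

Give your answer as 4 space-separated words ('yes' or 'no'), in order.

Answer: yes no yes yes

Derivation:
After op 1 (commit): HEAD=main@B [main=B]
After op 2 (branch): HEAD=main@B [exp=B main=B]
After op 3 (checkout): HEAD=exp@B [exp=B main=B]
After op 4 (branch): HEAD=exp@B [exp=B main=B topic=B]
After op 5 (checkout): HEAD=main@B [exp=B main=B topic=B]
After op 6 (reset): HEAD=main@A [exp=B main=A topic=B]
After op 7 (commit): HEAD=main@C [exp=B main=C topic=B]
After op 8 (commit): HEAD=main@D [exp=B main=D topic=B]
After op 9 (commit): HEAD=main@E [exp=B main=E topic=B]
ancestors(D) = {A,C,D}; D in? yes
ancestors(C) = {A,C}; D in? no
ancestors(E) = {A,C,D,E}; D in? yes
ancestors(D) = {A,C,D}; C in? yes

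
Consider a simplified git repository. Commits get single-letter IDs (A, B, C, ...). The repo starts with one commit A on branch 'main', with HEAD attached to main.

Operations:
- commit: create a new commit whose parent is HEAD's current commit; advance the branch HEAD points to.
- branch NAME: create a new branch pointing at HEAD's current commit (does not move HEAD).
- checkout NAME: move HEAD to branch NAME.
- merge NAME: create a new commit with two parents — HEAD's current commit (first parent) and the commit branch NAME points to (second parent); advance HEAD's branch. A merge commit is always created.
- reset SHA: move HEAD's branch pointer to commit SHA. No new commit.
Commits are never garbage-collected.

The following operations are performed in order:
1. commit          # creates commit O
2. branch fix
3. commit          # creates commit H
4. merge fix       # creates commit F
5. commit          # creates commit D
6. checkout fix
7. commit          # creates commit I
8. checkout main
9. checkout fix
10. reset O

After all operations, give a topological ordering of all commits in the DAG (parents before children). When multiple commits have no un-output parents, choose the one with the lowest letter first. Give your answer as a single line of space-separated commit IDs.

After op 1 (commit): HEAD=main@O [main=O]
After op 2 (branch): HEAD=main@O [fix=O main=O]
After op 3 (commit): HEAD=main@H [fix=O main=H]
After op 4 (merge): HEAD=main@F [fix=O main=F]
After op 5 (commit): HEAD=main@D [fix=O main=D]
After op 6 (checkout): HEAD=fix@O [fix=O main=D]
After op 7 (commit): HEAD=fix@I [fix=I main=D]
After op 8 (checkout): HEAD=main@D [fix=I main=D]
After op 9 (checkout): HEAD=fix@I [fix=I main=D]
After op 10 (reset): HEAD=fix@O [fix=O main=D]
commit A: parents=[]
commit D: parents=['F']
commit F: parents=['H', 'O']
commit H: parents=['O']
commit I: parents=['O']
commit O: parents=['A']

Answer: A O H F D I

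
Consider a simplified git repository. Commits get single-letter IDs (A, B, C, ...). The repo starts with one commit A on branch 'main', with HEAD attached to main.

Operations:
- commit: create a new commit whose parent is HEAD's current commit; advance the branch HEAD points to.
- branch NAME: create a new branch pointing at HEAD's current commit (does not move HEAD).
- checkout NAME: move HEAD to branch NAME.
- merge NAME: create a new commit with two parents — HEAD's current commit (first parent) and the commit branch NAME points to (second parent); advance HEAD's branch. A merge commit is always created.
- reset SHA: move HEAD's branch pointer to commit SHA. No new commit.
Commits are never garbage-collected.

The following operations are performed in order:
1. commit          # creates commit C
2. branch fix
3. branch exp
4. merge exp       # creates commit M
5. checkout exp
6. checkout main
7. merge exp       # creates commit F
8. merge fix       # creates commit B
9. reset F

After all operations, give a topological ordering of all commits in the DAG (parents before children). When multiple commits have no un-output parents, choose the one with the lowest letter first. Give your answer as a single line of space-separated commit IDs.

Answer: A C M F B

Derivation:
After op 1 (commit): HEAD=main@C [main=C]
After op 2 (branch): HEAD=main@C [fix=C main=C]
After op 3 (branch): HEAD=main@C [exp=C fix=C main=C]
After op 4 (merge): HEAD=main@M [exp=C fix=C main=M]
After op 5 (checkout): HEAD=exp@C [exp=C fix=C main=M]
After op 6 (checkout): HEAD=main@M [exp=C fix=C main=M]
After op 7 (merge): HEAD=main@F [exp=C fix=C main=F]
After op 8 (merge): HEAD=main@B [exp=C fix=C main=B]
After op 9 (reset): HEAD=main@F [exp=C fix=C main=F]
commit A: parents=[]
commit B: parents=['F', 'C']
commit C: parents=['A']
commit F: parents=['M', 'C']
commit M: parents=['C', 'C']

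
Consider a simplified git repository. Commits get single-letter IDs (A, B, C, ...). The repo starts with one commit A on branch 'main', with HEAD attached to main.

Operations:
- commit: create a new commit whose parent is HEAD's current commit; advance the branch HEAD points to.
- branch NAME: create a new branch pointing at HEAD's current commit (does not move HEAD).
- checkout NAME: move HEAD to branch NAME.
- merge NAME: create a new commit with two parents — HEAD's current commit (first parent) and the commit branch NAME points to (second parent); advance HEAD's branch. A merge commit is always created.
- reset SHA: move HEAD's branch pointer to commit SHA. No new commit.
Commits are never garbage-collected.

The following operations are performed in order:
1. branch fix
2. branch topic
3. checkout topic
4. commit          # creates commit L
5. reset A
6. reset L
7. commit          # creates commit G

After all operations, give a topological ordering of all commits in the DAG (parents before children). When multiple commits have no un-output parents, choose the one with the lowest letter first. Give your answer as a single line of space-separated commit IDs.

Answer: A L G

Derivation:
After op 1 (branch): HEAD=main@A [fix=A main=A]
After op 2 (branch): HEAD=main@A [fix=A main=A topic=A]
After op 3 (checkout): HEAD=topic@A [fix=A main=A topic=A]
After op 4 (commit): HEAD=topic@L [fix=A main=A topic=L]
After op 5 (reset): HEAD=topic@A [fix=A main=A topic=A]
After op 6 (reset): HEAD=topic@L [fix=A main=A topic=L]
After op 7 (commit): HEAD=topic@G [fix=A main=A topic=G]
commit A: parents=[]
commit G: parents=['L']
commit L: parents=['A']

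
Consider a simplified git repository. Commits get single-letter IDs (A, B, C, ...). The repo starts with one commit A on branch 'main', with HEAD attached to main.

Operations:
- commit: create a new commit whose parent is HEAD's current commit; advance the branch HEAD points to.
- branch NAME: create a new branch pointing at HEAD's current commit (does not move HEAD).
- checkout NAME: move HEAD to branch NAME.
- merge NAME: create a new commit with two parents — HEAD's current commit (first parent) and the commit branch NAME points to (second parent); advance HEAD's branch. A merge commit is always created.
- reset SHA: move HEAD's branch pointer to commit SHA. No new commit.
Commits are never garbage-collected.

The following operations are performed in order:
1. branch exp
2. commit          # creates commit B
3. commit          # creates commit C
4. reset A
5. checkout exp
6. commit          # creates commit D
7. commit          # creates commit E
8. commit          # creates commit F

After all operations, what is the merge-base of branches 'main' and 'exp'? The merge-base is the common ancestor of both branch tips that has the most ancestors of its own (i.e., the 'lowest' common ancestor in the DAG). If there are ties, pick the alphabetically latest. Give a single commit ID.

Answer: A

Derivation:
After op 1 (branch): HEAD=main@A [exp=A main=A]
After op 2 (commit): HEAD=main@B [exp=A main=B]
After op 3 (commit): HEAD=main@C [exp=A main=C]
After op 4 (reset): HEAD=main@A [exp=A main=A]
After op 5 (checkout): HEAD=exp@A [exp=A main=A]
After op 6 (commit): HEAD=exp@D [exp=D main=A]
After op 7 (commit): HEAD=exp@E [exp=E main=A]
After op 8 (commit): HEAD=exp@F [exp=F main=A]
ancestors(main=A): ['A']
ancestors(exp=F): ['A', 'D', 'E', 'F']
common: ['A']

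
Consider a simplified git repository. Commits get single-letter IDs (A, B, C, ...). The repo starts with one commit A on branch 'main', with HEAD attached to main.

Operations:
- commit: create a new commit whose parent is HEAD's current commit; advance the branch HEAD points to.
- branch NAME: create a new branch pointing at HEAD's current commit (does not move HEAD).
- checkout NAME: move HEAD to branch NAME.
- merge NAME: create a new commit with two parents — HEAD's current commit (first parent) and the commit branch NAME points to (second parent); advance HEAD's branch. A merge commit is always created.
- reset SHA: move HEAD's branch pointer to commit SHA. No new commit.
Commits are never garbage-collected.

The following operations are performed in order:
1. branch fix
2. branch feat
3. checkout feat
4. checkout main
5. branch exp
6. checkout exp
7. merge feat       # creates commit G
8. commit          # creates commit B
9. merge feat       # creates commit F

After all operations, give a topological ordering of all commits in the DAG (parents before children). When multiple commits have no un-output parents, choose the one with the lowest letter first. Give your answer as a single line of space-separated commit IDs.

After op 1 (branch): HEAD=main@A [fix=A main=A]
After op 2 (branch): HEAD=main@A [feat=A fix=A main=A]
After op 3 (checkout): HEAD=feat@A [feat=A fix=A main=A]
After op 4 (checkout): HEAD=main@A [feat=A fix=A main=A]
After op 5 (branch): HEAD=main@A [exp=A feat=A fix=A main=A]
After op 6 (checkout): HEAD=exp@A [exp=A feat=A fix=A main=A]
After op 7 (merge): HEAD=exp@G [exp=G feat=A fix=A main=A]
After op 8 (commit): HEAD=exp@B [exp=B feat=A fix=A main=A]
After op 9 (merge): HEAD=exp@F [exp=F feat=A fix=A main=A]
commit A: parents=[]
commit B: parents=['G']
commit F: parents=['B', 'A']
commit G: parents=['A', 'A']

Answer: A G B F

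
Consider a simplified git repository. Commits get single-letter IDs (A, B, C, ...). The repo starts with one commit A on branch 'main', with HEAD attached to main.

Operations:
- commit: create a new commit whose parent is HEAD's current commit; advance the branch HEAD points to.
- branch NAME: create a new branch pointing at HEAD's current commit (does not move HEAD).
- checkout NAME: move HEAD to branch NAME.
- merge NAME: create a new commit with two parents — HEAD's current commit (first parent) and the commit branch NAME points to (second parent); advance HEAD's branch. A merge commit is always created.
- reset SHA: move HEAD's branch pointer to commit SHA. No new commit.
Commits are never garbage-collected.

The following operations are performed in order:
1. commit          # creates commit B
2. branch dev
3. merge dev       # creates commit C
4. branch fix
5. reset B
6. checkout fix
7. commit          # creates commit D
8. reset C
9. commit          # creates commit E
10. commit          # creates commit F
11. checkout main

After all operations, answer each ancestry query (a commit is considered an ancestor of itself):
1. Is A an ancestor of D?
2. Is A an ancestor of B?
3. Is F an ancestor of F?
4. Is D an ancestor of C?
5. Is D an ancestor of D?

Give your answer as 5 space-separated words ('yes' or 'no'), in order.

Answer: yes yes yes no yes

Derivation:
After op 1 (commit): HEAD=main@B [main=B]
After op 2 (branch): HEAD=main@B [dev=B main=B]
After op 3 (merge): HEAD=main@C [dev=B main=C]
After op 4 (branch): HEAD=main@C [dev=B fix=C main=C]
After op 5 (reset): HEAD=main@B [dev=B fix=C main=B]
After op 6 (checkout): HEAD=fix@C [dev=B fix=C main=B]
After op 7 (commit): HEAD=fix@D [dev=B fix=D main=B]
After op 8 (reset): HEAD=fix@C [dev=B fix=C main=B]
After op 9 (commit): HEAD=fix@E [dev=B fix=E main=B]
After op 10 (commit): HEAD=fix@F [dev=B fix=F main=B]
After op 11 (checkout): HEAD=main@B [dev=B fix=F main=B]
ancestors(D) = {A,B,C,D}; A in? yes
ancestors(B) = {A,B}; A in? yes
ancestors(F) = {A,B,C,E,F}; F in? yes
ancestors(C) = {A,B,C}; D in? no
ancestors(D) = {A,B,C,D}; D in? yes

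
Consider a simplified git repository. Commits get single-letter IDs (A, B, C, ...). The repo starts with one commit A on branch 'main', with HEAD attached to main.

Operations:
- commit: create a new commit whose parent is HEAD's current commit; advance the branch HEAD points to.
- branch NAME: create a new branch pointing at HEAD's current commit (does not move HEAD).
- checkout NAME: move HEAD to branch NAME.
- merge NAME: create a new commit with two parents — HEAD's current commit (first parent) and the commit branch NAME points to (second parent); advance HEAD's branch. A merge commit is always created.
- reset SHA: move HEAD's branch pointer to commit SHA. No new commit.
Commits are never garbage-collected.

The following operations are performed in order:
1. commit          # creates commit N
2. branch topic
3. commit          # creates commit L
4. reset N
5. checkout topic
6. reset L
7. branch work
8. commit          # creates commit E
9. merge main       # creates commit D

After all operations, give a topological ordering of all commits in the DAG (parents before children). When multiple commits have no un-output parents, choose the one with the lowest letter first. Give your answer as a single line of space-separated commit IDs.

After op 1 (commit): HEAD=main@N [main=N]
After op 2 (branch): HEAD=main@N [main=N topic=N]
After op 3 (commit): HEAD=main@L [main=L topic=N]
After op 4 (reset): HEAD=main@N [main=N topic=N]
After op 5 (checkout): HEAD=topic@N [main=N topic=N]
After op 6 (reset): HEAD=topic@L [main=N topic=L]
After op 7 (branch): HEAD=topic@L [main=N topic=L work=L]
After op 8 (commit): HEAD=topic@E [main=N topic=E work=L]
After op 9 (merge): HEAD=topic@D [main=N topic=D work=L]
commit A: parents=[]
commit D: parents=['E', 'N']
commit E: parents=['L']
commit L: parents=['N']
commit N: parents=['A']

Answer: A N L E D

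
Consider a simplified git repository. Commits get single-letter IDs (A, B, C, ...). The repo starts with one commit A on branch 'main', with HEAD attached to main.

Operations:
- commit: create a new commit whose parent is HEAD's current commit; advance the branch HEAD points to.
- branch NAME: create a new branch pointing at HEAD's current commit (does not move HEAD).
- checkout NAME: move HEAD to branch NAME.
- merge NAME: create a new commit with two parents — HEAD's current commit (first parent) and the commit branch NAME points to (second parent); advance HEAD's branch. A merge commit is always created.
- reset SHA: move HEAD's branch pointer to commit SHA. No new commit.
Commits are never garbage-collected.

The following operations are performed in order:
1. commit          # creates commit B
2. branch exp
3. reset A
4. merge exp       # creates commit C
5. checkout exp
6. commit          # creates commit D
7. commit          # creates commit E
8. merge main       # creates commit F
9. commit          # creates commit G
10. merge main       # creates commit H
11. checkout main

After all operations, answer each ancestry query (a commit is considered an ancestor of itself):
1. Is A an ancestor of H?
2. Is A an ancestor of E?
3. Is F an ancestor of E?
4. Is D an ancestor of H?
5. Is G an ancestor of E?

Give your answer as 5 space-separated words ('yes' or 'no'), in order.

Answer: yes yes no yes no

Derivation:
After op 1 (commit): HEAD=main@B [main=B]
After op 2 (branch): HEAD=main@B [exp=B main=B]
After op 3 (reset): HEAD=main@A [exp=B main=A]
After op 4 (merge): HEAD=main@C [exp=B main=C]
After op 5 (checkout): HEAD=exp@B [exp=B main=C]
After op 6 (commit): HEAD=exp@D [exp=D main=C]
After op 7 (commit): HEAD=exp@E [exp=E main=C]
After op 8 (merge): HEAD=exp@F [exp=F main=C]
After op 9 (commit): HEAD=exp@G [exp=G main=C]
After op 10 (merge): HEAD=exp@H [exp=H main=C]
After op 11 (checkout): HEAD=main@C [exp=H main=C]
ancestors(H) = {A,B,C,D,E,F,G,H}; A in? yes
ancestors(E) = {A,B,D,E}; A in? yes
ancestors(E) = {A,B,D,E}; F in? no
ancestors(H) = {A,B,C,D,E,F,G,H}; D in? yes
ancestors(E) = {A,B,D,E}; G in? no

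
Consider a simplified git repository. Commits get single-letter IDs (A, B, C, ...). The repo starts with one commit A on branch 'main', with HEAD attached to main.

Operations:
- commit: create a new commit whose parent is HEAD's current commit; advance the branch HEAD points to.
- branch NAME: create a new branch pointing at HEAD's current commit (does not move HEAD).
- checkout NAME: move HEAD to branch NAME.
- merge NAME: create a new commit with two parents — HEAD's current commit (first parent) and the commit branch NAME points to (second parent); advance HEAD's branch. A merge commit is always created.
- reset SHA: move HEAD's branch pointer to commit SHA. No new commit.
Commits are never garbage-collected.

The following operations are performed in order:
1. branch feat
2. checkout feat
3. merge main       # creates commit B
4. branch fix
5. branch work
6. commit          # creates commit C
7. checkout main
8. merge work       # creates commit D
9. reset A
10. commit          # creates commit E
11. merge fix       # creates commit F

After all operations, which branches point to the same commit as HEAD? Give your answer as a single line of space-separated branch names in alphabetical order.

After op 1 (branch): HEAD=main@A [feat=A main=A]
After op 2 (checkout): HEAD=feat@A [feat=A main=A]
After op 3 (merge): HEAD=feat@B [feat=B main=A]
After op 4 (branch): HEAD=feat@B [feat=B fix=B main=A]
After op 5 (branch): HEAD=feat@B [feat=B fix=B main=A work=B]
After op 6 (commit): HEAD=feat@C [feat=C fix=B main=A work=B]
After op 7 (checkout): HEAD=main@A [feat=C fix=B main=A work=B]
After op 8 (merge): HEAD=main@D [feat=C fix=B main=D work=B]
After op 9 (reset): HEAD=main@A [feat=C fix=B main=A work=B]
After op 10 (commit): HEAD=main@E [feat=C fix=B main=E work=B]
After op 11 (merge): HEAD=main@F [feat=C fix=B main=F work=B]

Answer: main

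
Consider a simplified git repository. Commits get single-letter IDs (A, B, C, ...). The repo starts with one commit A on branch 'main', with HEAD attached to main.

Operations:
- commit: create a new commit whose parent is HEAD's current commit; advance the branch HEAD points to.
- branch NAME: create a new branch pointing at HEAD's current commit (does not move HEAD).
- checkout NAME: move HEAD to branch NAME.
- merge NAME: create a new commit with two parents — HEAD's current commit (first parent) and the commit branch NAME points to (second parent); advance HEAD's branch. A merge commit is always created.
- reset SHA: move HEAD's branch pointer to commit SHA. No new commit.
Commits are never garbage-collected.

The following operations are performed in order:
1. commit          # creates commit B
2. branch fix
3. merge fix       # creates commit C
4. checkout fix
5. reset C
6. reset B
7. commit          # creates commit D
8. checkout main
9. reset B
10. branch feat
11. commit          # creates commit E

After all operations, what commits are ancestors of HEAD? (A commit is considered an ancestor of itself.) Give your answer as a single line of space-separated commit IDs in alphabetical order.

After op 1 (commit): HEAD=main@B [main=B]
After op 2 (branch): HEAD=main@B [fix=B main=B]
After op 3 (merge): HEAD=main@C [fix=B main=C]
After op 4 (checkout): HEAD=fix@B [fix=B main=C]
After op 5 (reset): HEAD=fix@C [fix=C main=C]
After op 6 (reset): HEAD=fix@B [fix=B main=C]
After op 7 (commit): HEAD=fix@D [fix=D main=C]
After op 8 (checkout): HEAD=main@C [fix=D main=C]
After op 9 (reset): HEAD=main@B [fix=D main=B]
After op 10 (branch): HEAD=main@B [feat=B fix=D main=B]
After op 11 (commit): HEAD=main@E [feat=B fix=D main=E]

Answer: A B E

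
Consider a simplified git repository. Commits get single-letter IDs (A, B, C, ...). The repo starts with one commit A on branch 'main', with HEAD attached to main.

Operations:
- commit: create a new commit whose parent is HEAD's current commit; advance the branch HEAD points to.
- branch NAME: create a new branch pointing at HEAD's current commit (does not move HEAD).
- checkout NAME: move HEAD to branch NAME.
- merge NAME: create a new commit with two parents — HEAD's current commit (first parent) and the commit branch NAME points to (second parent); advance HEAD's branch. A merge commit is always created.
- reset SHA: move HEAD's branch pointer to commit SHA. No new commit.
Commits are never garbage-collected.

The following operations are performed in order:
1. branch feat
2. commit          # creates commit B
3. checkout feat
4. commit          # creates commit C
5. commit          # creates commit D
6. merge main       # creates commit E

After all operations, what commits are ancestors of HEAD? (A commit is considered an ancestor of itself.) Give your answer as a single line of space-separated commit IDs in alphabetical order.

Answer: A B C D E

Derivation:
After op 1 (branch): HEAD=main@A [feat=A main=A]
After op 2 (commit): HEAD=main@B [feat=A main=B]
After op 3 (checkout): HEAD=feat@A [feat=A main=B]
After op 4 (commit): HEAD=feat@C [feat=C main=B]
After op 5 (commit): HEAD=feat@D [feat=D main=B]
After op 6 (merge): HEAD=feat@E [feat=E main=B]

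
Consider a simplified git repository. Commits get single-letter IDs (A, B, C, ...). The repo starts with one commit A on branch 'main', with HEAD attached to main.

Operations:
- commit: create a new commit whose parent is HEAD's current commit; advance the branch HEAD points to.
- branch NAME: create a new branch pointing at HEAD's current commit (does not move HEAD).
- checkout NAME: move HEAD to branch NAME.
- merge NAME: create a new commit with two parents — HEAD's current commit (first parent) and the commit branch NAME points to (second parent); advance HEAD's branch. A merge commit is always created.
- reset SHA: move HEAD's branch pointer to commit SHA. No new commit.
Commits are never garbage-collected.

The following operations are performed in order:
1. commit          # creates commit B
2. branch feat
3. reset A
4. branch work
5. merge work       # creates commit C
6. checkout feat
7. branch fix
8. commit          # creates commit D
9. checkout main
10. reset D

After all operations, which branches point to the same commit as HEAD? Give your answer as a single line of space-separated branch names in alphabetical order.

After op 1 (commit): HEAD=main@B [main=B]
After op 2 (branch): HEAD=main@B [feat=B main=B]
After op 3 (reset): HEAD=main@A [feat=B main=A]
After op 4 (branch): HEAD=main@A [feat=B main=A work=A]
After op 5 (merge): HEAD=main@C [feat=B main=C work=A]
After op 6 (checkout): HEAD=feat@B [feat=B main=C work=A]
After op 7 (branch): HEAD=feat@B [feat=B fix=B main=C work=A]
After op 8 (commit): HEAD=feat@D [feat=D fix=B main=C work=A]
After op 9 (checkout): HEAD=main@C [feat=D fix=B main=C work=A]
After op 10 (reset): HEAD=main@D [feat=D fix=B main=D work=A]

Answer: feat main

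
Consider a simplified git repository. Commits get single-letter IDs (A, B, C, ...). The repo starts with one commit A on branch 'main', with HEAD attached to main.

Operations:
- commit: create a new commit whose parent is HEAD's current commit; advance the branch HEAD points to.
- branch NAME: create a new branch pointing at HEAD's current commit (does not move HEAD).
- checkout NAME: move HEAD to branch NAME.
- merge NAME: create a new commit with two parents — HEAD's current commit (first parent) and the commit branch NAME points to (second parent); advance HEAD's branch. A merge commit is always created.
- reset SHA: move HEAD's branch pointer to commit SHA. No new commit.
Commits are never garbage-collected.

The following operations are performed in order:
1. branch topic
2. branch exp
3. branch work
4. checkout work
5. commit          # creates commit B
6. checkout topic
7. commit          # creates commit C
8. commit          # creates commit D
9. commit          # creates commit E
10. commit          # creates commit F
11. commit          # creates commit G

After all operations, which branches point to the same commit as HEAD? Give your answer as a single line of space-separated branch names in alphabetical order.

Answer: topic

Derivation:
After op 1 (branch): HEAD=main@A [main=A topic=A]
After op 2 (branch): HEAD=main@A [exp=A main=A topic=A]
After op 3 (branch): HEAD=main@A [exp=A main=A topic=A work=A]
After op 4 (checkout): HEAD=work@A [exp=A main=A topic=A work=A]
After op 5 (commit): HEAD=work@B [exp=A main=A topic=A work=B]
After op 6 (checkout): HEAD=topic@A [exp=A main=A topic=A work=B]
After op 7 (commit): HEAD=topic@C [exp=A main=A topic=C work=B]
After op 8 (commit): HEAD=topic@D [exp=A main=A topic=D work=B]
After op 9 (commit): HEAD=topic@E [exp=A main=A topic=E work=B]
After op 10 (commit): HEAD=topic@F [exp=A main=A topic=F work=B]
After op 11 (commit): HEAD=topic@G [exp=A main=A topic=G work=B]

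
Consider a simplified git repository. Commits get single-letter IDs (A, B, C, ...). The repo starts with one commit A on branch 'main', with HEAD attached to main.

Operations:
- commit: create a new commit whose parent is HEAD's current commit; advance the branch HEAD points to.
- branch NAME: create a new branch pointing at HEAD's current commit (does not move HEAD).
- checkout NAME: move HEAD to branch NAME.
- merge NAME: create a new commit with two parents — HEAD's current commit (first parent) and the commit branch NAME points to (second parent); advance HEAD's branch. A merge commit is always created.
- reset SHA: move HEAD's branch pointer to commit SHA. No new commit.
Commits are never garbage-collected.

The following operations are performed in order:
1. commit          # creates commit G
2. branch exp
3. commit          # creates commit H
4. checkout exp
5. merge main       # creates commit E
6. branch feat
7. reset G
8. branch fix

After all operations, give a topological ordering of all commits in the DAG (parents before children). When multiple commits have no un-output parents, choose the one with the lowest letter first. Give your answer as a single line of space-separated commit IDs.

After op 1 (commit): HEAD=main@G [main=G]
After op 2 (branch): HEAD=main@G [exp=G main=G]
After op 3 (commit): HEAD=main@H [exp=G main=H]
After op 4 (checkout): HEAD=exp@G [exp=G main=H]
After op 5 (merge): HEAD=exp@E [exp=E main=H]
After op 6 (branch): HEAD=exp@E [exp=E feat=E main=H]
After op 7 (reset): HEAD=exp@G [exp=G feat=E main=H]
After op 8 (branch): HEAD=exp@G [exp=G feat=E fix=G main=H]
commit A: parents=[]
commit E: parents=['G', 'H']
commit G: parents=['A']
commit H: parents=['G']

Answer: A G H E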